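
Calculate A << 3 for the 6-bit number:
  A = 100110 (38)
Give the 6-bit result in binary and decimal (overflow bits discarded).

Shift left by 3: drop the top 3 bit(s), append 3 zero(s) on the right.
  100110  ->  discard [100], keep [110], append 000
= 110000

Answer: 110000 (48)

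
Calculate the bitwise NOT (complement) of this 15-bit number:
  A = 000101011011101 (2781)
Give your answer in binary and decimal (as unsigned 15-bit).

Flip each bit (0->1, 1->0):
  000101011011101
  111010100100010

Answer: 111010100100010 (29986)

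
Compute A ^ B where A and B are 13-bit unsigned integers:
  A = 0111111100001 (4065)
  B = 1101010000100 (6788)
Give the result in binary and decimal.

Apply ^ to each column (1 where bits differ):
  0111111100001
^ 1101010000100
---------------
  1010101100101

Answer: 1010101100101 (5477)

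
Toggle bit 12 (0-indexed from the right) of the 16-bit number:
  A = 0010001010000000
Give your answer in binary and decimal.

Mask = 1 << 12 = 0001000000000000
Bit 12 of A is 0; XOR with the mask flips it to 1.
  0010001010000000
^ 0001000000000000
------------------
  0011001010000000

Answer: 0011001010000000 (12928)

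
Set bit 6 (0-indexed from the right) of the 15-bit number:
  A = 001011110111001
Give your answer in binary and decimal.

Mask = 1 << 6 = 000000001000000
Bit 6 of A is 0, so OR-ing with the mask flips it to 1.
  001011110111001
| 000000001000000
-----------------
  001011111111001

Answer: 001011111111001 (6137)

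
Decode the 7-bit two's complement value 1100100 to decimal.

MSB is 1, so the value is negative. Find the magnitude:
1. Invert bits:  0011011
2. Add 1:        0011100  = 28
3. Apply sign:   -28

Answer: -28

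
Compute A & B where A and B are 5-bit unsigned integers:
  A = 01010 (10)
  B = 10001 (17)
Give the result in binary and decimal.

Apply & to each column (1 only where both bits are 1):
  01010
& 10001
-------
  00000

Answer: 00000 (0)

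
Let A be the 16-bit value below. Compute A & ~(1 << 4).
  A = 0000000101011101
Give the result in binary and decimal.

Mask = ~(1 << 4) = 1111111111101111
Bit 4 of A is 1, so AND-ing with the mask clears it to 0.
  0000000101011101
& 1111111111101111
------------------
  0000000101001101

Answer: 0000000101001101 (333)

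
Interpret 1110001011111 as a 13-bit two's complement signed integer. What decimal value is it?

MSB is 1, so the value is negative. Find the magnitude:
1. Invert bits:  0001110100000
2. Add 1:        0001110100001  = 929
3. Apply sign:   -929

Answer: -929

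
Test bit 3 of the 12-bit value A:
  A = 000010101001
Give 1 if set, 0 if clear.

Bit 3 is the 4th from the right.
  000010101001
          ^
That bit is 1.

Answer: 1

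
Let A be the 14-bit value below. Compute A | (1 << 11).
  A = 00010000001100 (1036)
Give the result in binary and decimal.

Mask = 1 << 11 = 00100000000000
Bit 11 of A is 0, so OR-ing with the mask flips it to 1.
  00010000001100
| 00100000000000
----------------
  00110000001100

Answer: 00110000001100 (3084)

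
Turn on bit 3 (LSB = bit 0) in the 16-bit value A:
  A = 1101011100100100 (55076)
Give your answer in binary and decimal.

Mask = 1 << 3 = 0000000000001000
Bit 3 of A is 0, so OR-ing with the mask flips it to 1.
  1101011100100100
| 0000000000001000
------------------
  1101011100101100

Answer: 1101011100101100 (55084)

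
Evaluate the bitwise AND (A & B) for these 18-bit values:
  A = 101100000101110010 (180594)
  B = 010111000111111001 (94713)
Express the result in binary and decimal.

Apply & to each column (1 only where both bits are 1):
  101100000101110010
& 010111000111111001
--------------------
  000100000101110000

Answer: 000100000101110000 (16752)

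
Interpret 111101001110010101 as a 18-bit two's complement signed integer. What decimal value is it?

MSB is 1, so the value is negative. Find the magnitude:
1. Invert bits:  000010110001101010
2. Add 1:        000010110001101011  = 11371
3. Apply sign:   -11371

Answer: -11371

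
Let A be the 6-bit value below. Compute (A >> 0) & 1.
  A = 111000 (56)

Bit 0 is the 1st from the right.
  111000
       ^
That bit is 0.

Answer: 0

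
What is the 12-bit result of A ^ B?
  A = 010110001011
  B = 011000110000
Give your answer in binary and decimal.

Apply ^ to each column (1 where bits differ):
  010110001011
^ 011000110000
--------------
  001110111011

Answer: 001110111011 (955)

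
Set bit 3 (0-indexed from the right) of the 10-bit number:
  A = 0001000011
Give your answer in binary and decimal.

Mask = 1 << 3 = 0000001000
Bit 3 of A is 0, so OR-ing with the mask flips it to 1.
  0001000011
| 0000001000
------------
  0001001011

Answer: 0001001011 (75)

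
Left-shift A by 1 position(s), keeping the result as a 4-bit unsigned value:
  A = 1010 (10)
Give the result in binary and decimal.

Shift left by 1: drop the top 1 bit(s), append 1 zero(s) on the right.
  1010  ->  discard [1], keep [010], append 0
= 0100

Answer: 0100 (4)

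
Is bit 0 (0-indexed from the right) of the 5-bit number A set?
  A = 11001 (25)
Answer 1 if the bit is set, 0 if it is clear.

Bit 0 is the 1st from the right.
  11001
      ^
That bit is 1.

Answer: 1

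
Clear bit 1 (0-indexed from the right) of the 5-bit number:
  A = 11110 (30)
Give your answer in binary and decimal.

Mask = ~(1 << 1) = 11101
Bit 1 of A is 1, so AND-ing with the mask clears it to 0.
  11110
& 11101
-------
  11100

Answer: 11100 (28)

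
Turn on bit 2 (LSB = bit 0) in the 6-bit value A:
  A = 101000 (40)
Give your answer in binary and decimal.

Mask = 1 << 2 = 000100
Bit 2 of A is 0, so OR-ing with the mask flips it to 1.
  101000
| 000100
--------
  101100

Answer: 101100 (44)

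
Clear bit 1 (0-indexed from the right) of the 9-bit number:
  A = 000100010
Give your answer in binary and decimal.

Mask = ~(1 << 1) = 111111101
Bit 1 of A is 1, so AND-ing with the mask clears it to 0.
  000100010
& 111111101
-----------
  000100000

Answer: 000100000 (32)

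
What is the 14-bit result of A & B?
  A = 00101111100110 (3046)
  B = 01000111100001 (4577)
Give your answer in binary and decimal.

Apply & to each column (1 only where both bits are 1):
  00101111100110
& 01000111100001
----------------
  00000111100000

Answer: 00000111100000 (480)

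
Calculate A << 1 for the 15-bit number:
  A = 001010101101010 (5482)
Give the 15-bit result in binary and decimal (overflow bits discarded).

Shift left by 1: drop the top 1 bit(s), append 1 zero(s) on the right.
  001010101101010  ->  discard [0], keep [01010101101010], append 0
= 010101011010100

Answer: 010101011010100 (10964)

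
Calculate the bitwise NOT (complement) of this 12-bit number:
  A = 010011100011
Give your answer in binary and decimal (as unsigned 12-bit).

Flip each bit (0->1, 1->0):
  010011100011
  101100011100

Answer: 101100011100 (2844)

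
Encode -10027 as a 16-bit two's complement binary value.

1. Binary of +10027:  0010011100101011
2. Invert bits:     1101100011010100
3. Add 1:           1101100011010101

Answer: 1101100011010101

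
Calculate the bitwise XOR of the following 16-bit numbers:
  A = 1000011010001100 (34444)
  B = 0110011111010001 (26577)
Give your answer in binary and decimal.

Apply ^ to each column (1 where bits differ):
  1000011010001100
^ 0110011111010001
------------------
  1110000101011101

Answer: 1110000101011101 (57693)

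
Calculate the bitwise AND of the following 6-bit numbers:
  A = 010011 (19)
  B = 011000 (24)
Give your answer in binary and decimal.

Apply & to each column (1 only where both bits are 1):
  010011
& 011000
--------
  010000

Answer: 010000 (16)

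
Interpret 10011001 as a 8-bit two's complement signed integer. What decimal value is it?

MSB is 1, so the value is negative. Find the magnitude:
1. Invert bits:  01100110
2. Add 1:        01100111  = 103
3. Apply sign:   -103

Answer: -103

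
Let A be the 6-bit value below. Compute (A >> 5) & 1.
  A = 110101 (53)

Bit 5 is the 6th from the right.
  110101
  ^
That bit is 1.

Answer: 1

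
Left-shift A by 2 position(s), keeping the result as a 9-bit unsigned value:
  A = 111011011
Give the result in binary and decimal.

Shift left by 2: drop the top 2 bit(s), append 2 zero(s) on the right.
  111011011  ->  discard [11], keep [1011011], append 00
= 101101100

Answer: 101101100 (364)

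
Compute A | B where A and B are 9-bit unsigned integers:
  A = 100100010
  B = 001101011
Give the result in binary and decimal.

Apply | to each column (1 where either bit is 1):
  100100010
| 001101011
-----------
  101101011

Answer: 101101011 (363)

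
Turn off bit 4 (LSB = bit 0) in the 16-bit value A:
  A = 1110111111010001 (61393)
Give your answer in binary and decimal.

Mask = ~(1 << 4) = 1111111111101111
Bit 4 of A is 1, so AND-ing with the mask clears it to 0.
  1110111111010001
& 1111111111101111
------------------
  1110111111000001

Answer: 1110111111000001 (61377)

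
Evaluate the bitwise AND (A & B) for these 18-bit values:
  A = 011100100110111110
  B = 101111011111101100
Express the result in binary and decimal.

Apply & to each column (1 only where both bits are 1):
  011100100110111110
& 101111011111101100
--------------------
  001100000110101100

Answer: 001100000110101100 (49580)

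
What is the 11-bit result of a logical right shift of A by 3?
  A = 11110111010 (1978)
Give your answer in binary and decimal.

Logical shift right by 3: drop the bottom 3 bit(s), prepend 3 zero(s) on the left.
  11110111010  ->  keep [11110111], discard [010], prepend 000
= 00011110111

Answer: 00011110111 (247)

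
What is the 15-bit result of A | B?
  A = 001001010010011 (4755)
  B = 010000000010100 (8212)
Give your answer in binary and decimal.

Apply | to each column (1 where either bit is 1):
  001001010010011
| 010000000010100
-----------------
  011001010010111

Answer: 011001010010111 (12951)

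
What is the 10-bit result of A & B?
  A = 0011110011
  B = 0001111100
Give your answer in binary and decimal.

Apply & to each column (1 only where both bits are 1):
  0011110011
& 0001111100
------------
  0001110000

Answer: 0001110000 (112)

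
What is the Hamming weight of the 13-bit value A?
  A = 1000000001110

1000000001110
1-bits at positions (from bit 0 = LSB): 1, 2, 3, 12
Count = 4

Answer: 4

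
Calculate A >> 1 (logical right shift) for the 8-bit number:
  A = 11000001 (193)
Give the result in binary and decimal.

Logical shift right by 1: drop the bottom 1 bit(s), prepend 1 zero(s) on the left.
  11000001  ->  keep [1100000], discard [1], prepend 0
= 01100000

Answer: 01100000 (96)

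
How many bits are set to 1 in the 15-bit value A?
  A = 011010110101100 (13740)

011010110101100
1-bits at positions (from bit 0 = LSB): 2, 3, 5, 7, 8, 10, 12, 13
Count = 8

Answer: 8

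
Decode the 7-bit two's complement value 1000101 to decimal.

MSB is 1, so the value is negative. Find the magnitude:
1. Invert bits:  0111010
2. Add 1:        0111011  = 59
3. Apply sign:   -59

Answer: -59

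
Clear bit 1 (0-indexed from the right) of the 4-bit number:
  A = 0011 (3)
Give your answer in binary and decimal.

Mask = ~(1 << 1) = 1101
Bit 1 of A is 1, so AND-ing with the mask clears it to 0.
  0011
& 1101
------
  0001

Answer: 0001 (1)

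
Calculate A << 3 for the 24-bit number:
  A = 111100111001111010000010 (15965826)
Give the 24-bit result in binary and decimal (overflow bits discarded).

Shift left by 3: drop the top 3 bit(s), append 3 zero(s) on the right.
  111100111001111010000010  ->  discard [111], keep [100111001111010000010], append 000
= 100111001111010000010000

Answer: 100111001111010000010000 (10286096)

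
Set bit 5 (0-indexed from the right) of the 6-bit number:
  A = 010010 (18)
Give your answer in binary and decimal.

Mask = 1 << 5 = 100000
Bit 5 of A is 0, so OR-ing with the mask flips it to 1.
  010010
| 100000
--------
  110010

Answer: 110010 (50)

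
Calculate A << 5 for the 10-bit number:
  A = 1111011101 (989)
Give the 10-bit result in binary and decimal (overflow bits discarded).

Shift left by 5: drop the top 5 bit(s), append 5 zero(s) on the right.
  1111011101  ->  discard [11110], keep [11101], append 00000
= 1110100000

Answer: 1110100000 (928)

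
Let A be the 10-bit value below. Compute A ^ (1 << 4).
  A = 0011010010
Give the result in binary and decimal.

Mask = 1 << 4 = 0000010000
Bit 4 of A is 1; XOR with the mask flips it to 0.
  0011010010
^ 0000010000
------------
  0011000010

Answer: 0011000010 (194)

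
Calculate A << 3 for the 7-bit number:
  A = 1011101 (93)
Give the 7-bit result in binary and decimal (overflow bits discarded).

Shift left by 3: drop the top 3 bit(s), append 3 zero(s) on the right.
  1011101  ->  discard [101], keep [1101], append 000
= 1101000

Answer: 1101000 (104)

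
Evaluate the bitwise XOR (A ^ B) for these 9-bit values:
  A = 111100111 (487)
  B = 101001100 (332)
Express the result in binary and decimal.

Apply ^ to each column (1 where bits differ):
  111100111
^ 101001100
-----------
  010101011

Answer: 010101011 (171)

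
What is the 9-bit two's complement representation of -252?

1. Binary of +252:  011111100
2. Invert bits:     100000011
3. Add 1:           100000100

Answer: 100000100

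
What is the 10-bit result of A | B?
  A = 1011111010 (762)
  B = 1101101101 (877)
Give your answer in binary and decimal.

Apply | to each column (1 where either bit is 1):
  1011111010
| 1101101101
------------
  1111111111

Answer: 1111111111 (1023)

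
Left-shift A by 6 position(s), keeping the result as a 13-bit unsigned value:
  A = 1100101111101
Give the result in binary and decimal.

Shift left by 6: drop the top 6 bit(s), append 6 zero(s) on the right.
  1100101111101  ->  discard [110010], keep [1111101], append 000000
= 1111101000000

Answer: 1111101000000 (8000)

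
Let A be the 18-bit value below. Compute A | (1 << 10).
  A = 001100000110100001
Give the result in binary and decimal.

Mask = 1 << 10 = 000000010000000000
Bit 10 of A is 0, so OR-ing with the mask flips it to 1.
  001100000110100001
| 000000010000000000
--------------------
  001100010110100001

Answer: 001100010110100001 (50593)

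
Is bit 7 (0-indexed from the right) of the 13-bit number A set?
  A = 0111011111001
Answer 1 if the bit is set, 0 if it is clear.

Bit 7 is the 8th from the right.
  0111011111001
       ^
That bit is 1.

Answer: 1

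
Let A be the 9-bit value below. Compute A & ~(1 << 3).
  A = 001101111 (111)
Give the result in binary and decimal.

Mask = ~(1 << 3) = 111110111
Bit 3 of A is 1, so AND-ing with the mask clears it to 0.
  001101111
& 111110111
-----------
  001100111

Answer: 001100111 (103)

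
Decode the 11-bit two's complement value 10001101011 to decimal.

MSB is 1, so the value is negative. Find the magnitude:
1. Invert bits:  01110010100
2. Add 1:        01110010101  = 917
3. Apply sign:   -917

Answer: -917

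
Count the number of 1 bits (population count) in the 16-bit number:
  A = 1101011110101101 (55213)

1101011110101101
1-bits at positions (from bit 0 = LSB): 0, 2, 3, 5, 7, 8, 9, 10, 12, 14, 15
Count = 11

Answer: 11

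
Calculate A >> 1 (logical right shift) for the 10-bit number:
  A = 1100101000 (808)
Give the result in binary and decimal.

Logical shift right by 1: drop the bottom 1 bit(s), prepend 1 zero(s) on the left.
  1100101000  ->  keep [110010100], discard [0], prepend 0
= 0110010100

Answer: 0110010100 (404)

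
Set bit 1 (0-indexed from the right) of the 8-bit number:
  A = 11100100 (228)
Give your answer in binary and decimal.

Mask = 1 << 1 = 00000010
Bit 1 of A is 0, so OR-ing with the mask flips it to 1.
  11100100
| 00000010
----------
  11100110

Answer: 11100110 (230)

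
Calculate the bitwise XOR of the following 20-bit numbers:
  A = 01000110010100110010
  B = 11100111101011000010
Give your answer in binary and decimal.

Apply ^ to each column (1 where bits differ):
  01000110010100110010
^ 11100111101011000010
----------------------
  10100001111111110000

Answer: 10100001111111110000 (663536)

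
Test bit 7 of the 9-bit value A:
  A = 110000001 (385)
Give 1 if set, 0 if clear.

Bit 7 is the 8th from the right.
  110000001
   ^
That bit is 1.

Answer: 1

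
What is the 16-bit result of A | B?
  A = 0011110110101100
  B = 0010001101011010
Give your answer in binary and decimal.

Apply | to each column (1 where either bit is 1):
  0011110110101100
| 0010001101011010
------------------
  0011111111111110

Answer: 0011111111111110 (16382)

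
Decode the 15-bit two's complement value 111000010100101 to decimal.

MSB is 1, so the value is negative. Find the magnitude:
1. Invert bits:  000111101011010
2. Add 1:        000111101011011  = 3931
3. Apply sign:   -3931

Answer: -3931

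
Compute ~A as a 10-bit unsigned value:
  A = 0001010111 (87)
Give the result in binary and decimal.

Flip each bit (0->1, 1->0):
  0001010111
  1110101000

Answer: 1110101000 (936)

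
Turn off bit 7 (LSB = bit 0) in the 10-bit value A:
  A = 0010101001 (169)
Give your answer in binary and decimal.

Mask = ~(1 << 7) = 1101111111
Bit 7 of A is 1, so AND-ing with the mask clears it to 0.
  0010101001
& 1101111111
------------
  0000101001

Answer: 0000101001 (41)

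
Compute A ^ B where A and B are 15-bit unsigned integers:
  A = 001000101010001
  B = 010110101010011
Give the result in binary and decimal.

Apply ^ to each column (1 where bits differ):
  001000101010001
^ 010110101010011
-----------------
  011110000000010

Answer: 011110000000010 (15362)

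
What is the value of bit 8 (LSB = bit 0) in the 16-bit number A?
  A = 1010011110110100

Bit 8 is the 9th from the right.
  1010011110110100
         ^
That bit is 1.

Answer: 1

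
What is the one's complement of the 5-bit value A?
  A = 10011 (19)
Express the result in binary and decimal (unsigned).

Flip each bit (0->1, 1->0):
  10011
  01100

Answer: 01100 (12)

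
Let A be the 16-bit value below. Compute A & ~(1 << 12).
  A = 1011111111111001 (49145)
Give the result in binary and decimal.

Mask = ~(1 << 12) = 1110111111111111
Bit 12 of A is 1, so AND-ing with the mask clears it to 0.
  1011111111111001
& 1110111111111111
------------------
  1010111111111001

Answer: 1010111111111001 (45049)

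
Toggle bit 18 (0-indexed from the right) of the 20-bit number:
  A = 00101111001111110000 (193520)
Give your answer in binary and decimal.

Mask = 1 << 18 = 01000000000000000000
Bit 18 of A is 0; XOR with the mask flips it to 1.
  00101111001111110000
^ 01000000000000000000
----------------------
  01101111001111110000

Answer: 01101111001111110000 (455664)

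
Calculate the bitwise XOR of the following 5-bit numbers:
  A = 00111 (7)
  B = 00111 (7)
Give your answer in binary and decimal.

Apply ^ to each column (1 where bits differ):
  00111
^ 00111
-------
  00000

Answer: 00000 (0)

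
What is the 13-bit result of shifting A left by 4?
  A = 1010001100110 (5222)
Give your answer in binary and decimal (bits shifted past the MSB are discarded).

Shift left by 4: drop the top 4 bit(s), append 4 zero(s) on the right.
  1010001100110  ->  discard [1010], keep [001100110], append 0000
= 0011001100000

Answer: 0011001100000 (1632)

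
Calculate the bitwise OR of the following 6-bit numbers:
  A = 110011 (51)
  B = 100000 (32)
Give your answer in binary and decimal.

Apply | to each column (1 where either bit is 1):
  110011
| 100000
--------
  110011

Answer: 110011 (51)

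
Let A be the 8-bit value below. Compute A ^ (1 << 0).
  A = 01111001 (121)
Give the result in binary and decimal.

Mask = 1 << 0 = 00000001
Bit 0 of A is 1; XOR with the mask flips it to 0.
  01111001
^ 00000001
----------
  01111000

Answer: 01111000 (120)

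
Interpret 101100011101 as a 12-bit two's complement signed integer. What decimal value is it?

MSB is 1, so the value is negative. Find the magnitude:
1. Invert bits:  010011100010
2. Add 1:        010011100011  = 1251
3. Apply sign:   -1251

Answer: -1251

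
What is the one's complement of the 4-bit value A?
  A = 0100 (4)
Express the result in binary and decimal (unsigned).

Flip each bit (0->1, 1->0):
  0100
  1011

Answer: 1011 (11)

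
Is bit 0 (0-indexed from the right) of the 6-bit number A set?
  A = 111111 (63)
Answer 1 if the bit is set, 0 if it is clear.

Bit 0 is the 1st from the right.
  111111
       ^
That bit is 1.

Answer: 1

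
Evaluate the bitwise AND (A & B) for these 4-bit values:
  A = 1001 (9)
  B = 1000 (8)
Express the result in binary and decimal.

Apply & to each column (1 only where both bits are 1):
  1001
& 1000
------
  1000

Answer: 1000 (8)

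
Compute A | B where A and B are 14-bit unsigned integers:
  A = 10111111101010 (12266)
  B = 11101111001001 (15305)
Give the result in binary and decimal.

Apply | to each column (1 where either bit is 1):
  10111111101010
| 11101111001001
----------------
  11111111101011

Answer: 11111111101011 (16363)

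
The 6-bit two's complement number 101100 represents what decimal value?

MSB is 1, so the value is negative. Find the magnitude:
1. Invert bits:  010011
2. Add 1:        010100  = 20
3. Apply sign:   -20

Answer: -20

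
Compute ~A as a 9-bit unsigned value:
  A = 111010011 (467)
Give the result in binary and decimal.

Flip each bit (0->1, 1->0):
  111010011
  000101100

Answer: 000101100 (44)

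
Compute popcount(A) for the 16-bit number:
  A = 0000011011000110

0000011011000110
1-bits at positions (from bit 0 = LSB): 1, 2, 6, 7, 9, 10
Count = 6

Answer: 6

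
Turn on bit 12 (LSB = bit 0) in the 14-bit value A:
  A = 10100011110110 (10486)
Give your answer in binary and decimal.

Mask = 1 << 12 = 01000000000000
Bit 12 of A is 0, so OR-ing with the mask flips it to 1.
  10100011110110
| 01000000000000
----------------
  11100011110110

Answer: 11100011110110 (14582)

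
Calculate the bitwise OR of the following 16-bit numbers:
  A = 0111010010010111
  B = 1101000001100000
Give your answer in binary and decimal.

Apply | to each column (1 where either bit is 1):
  0111010010010111
| 1101000001100000
------------------
  1111010011110111

Answer: 1111010011110111 (62711)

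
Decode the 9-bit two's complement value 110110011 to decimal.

MSB is 1, so the value is negative. Find the magnitude:
1. Invert bits:  001001100
2. Add 1:        001001101  = 77
3. Apply sign:   -77

Answer: -77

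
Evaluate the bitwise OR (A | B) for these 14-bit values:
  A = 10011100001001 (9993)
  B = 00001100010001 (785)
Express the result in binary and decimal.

Apply | to each column (1 where either bit is 1):
  10011100001001
| 00001100010001
----------------
  10011100011001

Answer: 10011100011001 (10009)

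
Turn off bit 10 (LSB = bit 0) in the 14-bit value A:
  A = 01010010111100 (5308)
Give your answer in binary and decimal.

Mask = ~(1 << 10) = 11101111111111
Bit 10 of A is 1, so AND-ing with the mask clears it to 0.
  01010010111100
& 11101111111111
----------------
  01000010111100

Answer: 01000010111100 (4284)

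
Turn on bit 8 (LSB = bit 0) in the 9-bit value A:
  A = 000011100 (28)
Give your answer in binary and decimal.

Mask = 1 << 8 = 100000000
Bit 8 of A is 0, so OR-ing with the mask flips it to 1.
  000011100
| 100000000
-----------
  100011100

Answer: 100011100 (284)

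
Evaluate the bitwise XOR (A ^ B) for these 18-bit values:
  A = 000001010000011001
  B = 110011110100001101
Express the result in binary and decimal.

Apply ^ to each column (1 where bits differ):
  000001010000011001
^ 110011110100001101
--------------------
  110010100100010100

Answer: 110010100100010100 (207124)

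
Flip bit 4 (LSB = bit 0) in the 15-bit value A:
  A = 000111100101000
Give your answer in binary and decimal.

Mask = 1 << 4 = 000000000010000
Bit 4 of A is 0; XOR with the mask flips it to 1.
  000111100101000
^ 000000000010000
-----------------
  000111100111000

Answer: 000111100111000 (3896)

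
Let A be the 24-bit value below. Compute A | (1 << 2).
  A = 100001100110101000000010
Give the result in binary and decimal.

Mask = 1 << 2 = 000000000000000000000100
Bit 2 of A is 0, so OR-ing with the mask flips it to 1.
  100001100110101000000010
| 000000000000000000000100
--------------------------
  100001100110101000000110

Answer: 100001100110101000000110 (8808966)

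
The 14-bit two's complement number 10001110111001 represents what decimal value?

MSB is 1, so the value is negative. Find the magnitude:
1. Invert bits:  01110001000110
2. Add 1:        01110001000111  = 7239
3. Apply sign:   -7239

Answer: -7239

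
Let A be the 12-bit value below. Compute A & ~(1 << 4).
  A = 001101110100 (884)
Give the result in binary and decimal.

Mask = ~(1 << 4) = 111111101111
Bit 4 of A is 1, so AND-ing with the mask clears it to 0.
  001101110100
& 111111101111
--------------
  001101100100

Answer: 001101100100 (868)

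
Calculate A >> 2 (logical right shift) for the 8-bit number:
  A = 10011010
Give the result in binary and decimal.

Logical shift right by 2: drop the bottom 2 bit(s), prepend 2 zero(s) on the left.
  10011010  ->  keep [100110], discard [10], prepend 00
= 00100110

Answer: 00100110 (38)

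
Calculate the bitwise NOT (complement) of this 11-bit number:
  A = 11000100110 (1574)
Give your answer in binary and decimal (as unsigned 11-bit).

Flip each bit (0->1, 1->0):
  11000100110
  00111011001

Answer: 00111011001 (473)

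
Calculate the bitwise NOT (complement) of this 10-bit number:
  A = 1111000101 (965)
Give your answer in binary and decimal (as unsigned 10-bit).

Flip each bit (0->1, 1->0):
  1111000101
  0000111010

Answer: 0000111010 (58)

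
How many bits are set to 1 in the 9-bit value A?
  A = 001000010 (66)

001000010
1-bits at positions (from bit 0 = LSB): 1, 6
Count = 2

Answer: 2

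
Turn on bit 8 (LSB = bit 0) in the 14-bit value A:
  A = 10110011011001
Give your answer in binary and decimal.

Mask = 1 << 8 = 00000100000000
Bit 8 of A is 0, so OR-ing with the mask flips it to 1.
  10110011011001
| 00000100000000
----------------
  10110111011001

Answer: 10110111011001 (11737)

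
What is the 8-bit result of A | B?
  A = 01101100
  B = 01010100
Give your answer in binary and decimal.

Apply | to each column (1 where either bit is 1):
  01101100
| 01010100
----------
  01111100

Answer: 01111100 (124)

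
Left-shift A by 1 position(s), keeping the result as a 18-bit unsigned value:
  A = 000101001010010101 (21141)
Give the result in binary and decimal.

Shift left by 1: drop the top 1 bit(s), append 1 zero(s) on the right.
  000101001010010101  ->  discard [0], keep [00101001010010101], append 0
= 001010010100101010

Answer: 001010010100101010 (42282)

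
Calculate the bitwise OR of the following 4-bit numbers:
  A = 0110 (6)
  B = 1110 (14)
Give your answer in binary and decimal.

Apply | to each column (1 where either bit is 1):
  0110
| 1110
------
  1110

Answer: 1110 (14)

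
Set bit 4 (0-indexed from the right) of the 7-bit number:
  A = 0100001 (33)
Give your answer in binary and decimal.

Mask = 1 << 4 = 0010000
Bit 4 of A is 0, so OR-ing with the mask flips it to 1.
  0100001
| 0010000
---------
  0110001

Answer: 0110001 (49)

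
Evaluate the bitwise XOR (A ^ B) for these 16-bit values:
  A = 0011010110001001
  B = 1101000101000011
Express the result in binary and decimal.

Apply ^ to each column (1 where bits differ):
  0011010110001001
^ 1101000101000011
------------------
  1110010011001010

Answer: 1110010011001010 (58570)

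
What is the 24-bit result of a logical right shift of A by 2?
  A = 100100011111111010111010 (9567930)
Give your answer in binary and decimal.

Logical shift right by 2: drop the bottom 2 bit(s), prepend 2 zero(s) on the left.
  100100011111111010111010  ->  keep [1001000111111110101110], discard [10], prepend 00
= 001001000111111110101110

Answer: 001001000111111110101110 (2391982)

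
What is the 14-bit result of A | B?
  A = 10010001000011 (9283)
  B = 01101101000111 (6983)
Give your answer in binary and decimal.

Apply | to each column (1 where either bit is 1):
  10010001000011
| 01101101000111
----------------
  11111101000111

Answer: 11111101000111 (16199)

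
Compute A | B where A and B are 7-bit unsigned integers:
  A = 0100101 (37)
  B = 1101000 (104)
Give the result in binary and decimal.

Apply | to each column (1 where either bit is 1):
  0100101
| 1101000
---------
  1101101

Answer: 1101101 (109)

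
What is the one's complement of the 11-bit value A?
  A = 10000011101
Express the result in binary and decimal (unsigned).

Flip each bit (0->1, 1->0):
  10000011101
  01111100010

Answer: 01111100010 (994)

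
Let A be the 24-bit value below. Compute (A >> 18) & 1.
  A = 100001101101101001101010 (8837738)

Bit 18 is the 19th from the right.
  100001101101101001101010
       ^
That bit is 1.

Answer: 1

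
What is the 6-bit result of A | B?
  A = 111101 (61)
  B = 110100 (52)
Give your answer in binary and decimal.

Apply | to each column (1 where either bit is 1):
  111101
| 110100
--------
  111101

Answer: 111101 (61)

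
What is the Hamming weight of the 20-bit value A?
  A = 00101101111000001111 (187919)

00101101111000001111
1-bits at positions (from bit 0 = LSB): 0, 1, 2, 3, 9, 10, 11, 12, 14, 15, 17
Count = 11

Answer: 11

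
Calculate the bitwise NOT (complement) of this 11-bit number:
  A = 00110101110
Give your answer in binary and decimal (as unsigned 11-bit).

Flip each bit (0->1, 1->0):
  00110101110
  11001010001

Answer: 11001010001 (1617)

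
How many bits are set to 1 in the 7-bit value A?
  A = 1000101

1000101
1-bits at positions (from bit 0 = LSB): 0, 2, 6
Count = 3

Answer: 3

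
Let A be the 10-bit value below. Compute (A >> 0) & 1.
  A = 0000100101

Bit 0 is the 1st from the right.
  0000100101
           ^
That bit is 1.

Answer: 1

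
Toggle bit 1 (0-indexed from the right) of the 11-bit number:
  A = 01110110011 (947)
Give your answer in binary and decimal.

Mask = 1 << 1 = 00000000010
Bit 1 of A is 1; XOR with the mask flips it to 0.
  01110110011
^ 00000000010
-------------
  01110110001

Answer: 01110110001 (945)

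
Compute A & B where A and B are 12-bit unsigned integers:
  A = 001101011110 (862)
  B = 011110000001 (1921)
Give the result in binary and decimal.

Apply & to each column (1 only where both bits are 1):
  001101011110
& 011110000001
--------------
  001100000000

Answer: 001100000000 (768)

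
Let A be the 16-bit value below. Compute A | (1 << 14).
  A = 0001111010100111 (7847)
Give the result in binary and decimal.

Mask = 1 << 14 = 0100000000000000
Bit 14 of A is 0, so OR-ing with the mask flips it to 1.
  0001111010100111
| 0100000000000000
------------------
  0101111010100111

Answer: 0101111010100111 (24231)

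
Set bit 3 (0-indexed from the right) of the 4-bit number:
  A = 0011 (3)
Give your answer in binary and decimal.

Mask = 1 << 3 = 1000
Bit 3 of A is 0, so OR-ing with the mask flips it to 1.
  0011
| 1000
------
  1011

Answer: 1011 (11)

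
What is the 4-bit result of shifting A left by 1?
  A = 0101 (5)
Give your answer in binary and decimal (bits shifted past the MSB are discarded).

Shift left by 1: drop the top 1 bit(s), append 1 zero(s) on the right.
  0101  ->  discard [0], keep [101], append 0
= 1010

Answer: 1010 (10)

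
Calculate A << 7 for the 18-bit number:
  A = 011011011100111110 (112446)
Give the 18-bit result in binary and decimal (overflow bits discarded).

Shift left by 7: drop the top 7 bit(s), append 7 zero(s) on the right.
  011011011100111110  ->  discard [0110110], keep [11100111110], append 0000000
= 111001111100000000

Answer: 111001111100000000 (237312)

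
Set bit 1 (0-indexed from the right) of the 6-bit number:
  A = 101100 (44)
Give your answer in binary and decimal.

Mask = 1 << 1 = 000010
Bit 1 of A is 0, so OR-ing with the mask flips it to 1.
  101100
| 000010
--------
  101110

Answer: 101110 (46)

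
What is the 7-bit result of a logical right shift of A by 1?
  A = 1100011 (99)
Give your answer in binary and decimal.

Logical shift right by 1: drop the bottom 1 bit(s), prepend 1 zero(s) on the left.
  1100011  ->  keep [110001], discard [1], prepend 0
= 0110001

Answer: 0110001 (49)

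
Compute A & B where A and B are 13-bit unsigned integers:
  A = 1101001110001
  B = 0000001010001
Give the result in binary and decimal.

Apply & to each column (1 only where both bits are 1):
  1101001110001
& 0000001010001
---------------
  0000001010001

Answer: 0000001010001 (81)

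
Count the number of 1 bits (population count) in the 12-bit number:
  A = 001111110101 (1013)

001111110101
1-bits at positions (from bit 0 = LSB): 0, 2, 4, 5, 6, 7, 8, 9
Count = 8

Answer: 8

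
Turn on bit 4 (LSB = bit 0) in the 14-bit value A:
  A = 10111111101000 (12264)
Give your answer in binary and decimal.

Mask = 1 << 4 = 00000000010000
Bit 4 of A is 0, so OR-ing with the mask flips it to 1.
  10111111101000
| 00000000010000
----------------
  10111111111000

Answer: 10111111111000 (12280)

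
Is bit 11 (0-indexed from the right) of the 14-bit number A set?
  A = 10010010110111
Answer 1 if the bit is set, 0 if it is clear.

Bit 11 is the 12th from the right.
  10010010110111
    ^
That bit is 0.

Answer: 0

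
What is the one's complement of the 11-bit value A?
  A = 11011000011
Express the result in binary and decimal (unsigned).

Flip each bit (0->1, 1->0):
  11011000011
  00100111100

Answer: 00100111100 (316)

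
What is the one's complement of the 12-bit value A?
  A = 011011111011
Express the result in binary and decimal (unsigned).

Flip each bit (0->1, 1->0):
  011011111011
  100100000100

Answer: 100100000100 (2308)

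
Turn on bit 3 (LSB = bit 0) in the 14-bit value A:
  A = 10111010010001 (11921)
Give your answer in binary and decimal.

Mask = 1 << 3 = 00000000001000
Bit 3 of A is 0, so OR-ing with the mask flips it to 1.
  10111010010001
| 00000000001000
----------------
  10111010011001

Answer: 10111010011001 (11929)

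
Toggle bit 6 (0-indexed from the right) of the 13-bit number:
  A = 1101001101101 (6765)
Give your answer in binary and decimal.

Mask = 1 << 6 = 0000001000000
Bit 6 of A is 1; XOR with the mask flips it to 0.
  1101001101101
^ 0000001000000
---------------
  1101000101101

Answer: 1101000101101 (6701)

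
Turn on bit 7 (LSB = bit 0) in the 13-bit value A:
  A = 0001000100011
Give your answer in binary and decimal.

Mask = 1 << 7 = 0000010000000
Bit 7 of A is 0, so OR-ing with the mask flips it to 1.
  0001000100011
| 0000010000000
---------------
  0001010100011

Answer: 0001010100011 (675)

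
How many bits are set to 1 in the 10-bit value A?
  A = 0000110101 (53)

0000110101
1-bits at positions (from bit 0 = LSB): 0, 2, 4, 5
Count = 4

Answer: 4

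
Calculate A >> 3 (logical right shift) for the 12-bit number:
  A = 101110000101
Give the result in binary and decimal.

Logical shift right by 3: drop the bottom 3 bit(s), prepend 3 zero(s) on the left.
  101110000101  ->  keep [101110000], discard [101], prepend 000
= 000101110000

Answer: 000101110000 (368)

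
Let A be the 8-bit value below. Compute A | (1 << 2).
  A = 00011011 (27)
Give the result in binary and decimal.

Mask = 1 << 2 = 00000100
Bit 2 of A is 0, so OR-ing with the mask flips it to 1.
  00011011
| 00000100
----------
  00011111

Answer: 00011111 (31)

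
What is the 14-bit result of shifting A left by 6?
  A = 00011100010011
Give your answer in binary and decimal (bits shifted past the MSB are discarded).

Shift left by 6: drop the top 6 bit(s), append 6 zero(s) on the right.
  00011100010011  ->  discard [000111], keep [00010011], append 000000
= 00010011000000

Answer: 00010011000000 (1216)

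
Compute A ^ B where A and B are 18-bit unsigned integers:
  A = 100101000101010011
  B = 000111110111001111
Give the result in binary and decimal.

Apply ^ to each column (1 where bits differ):
  100101000101010011
^ 000111110111001111
--------------------
  100010110010011100

Answer: 100010110010011100 (142492)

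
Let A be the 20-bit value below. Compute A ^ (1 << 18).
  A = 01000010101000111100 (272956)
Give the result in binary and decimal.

Mask = 1 << 18 = 01000000000000000000
Bit 18 of A is 1; XOR with the mask flips it to 0.
  01000010101000111100
^ 01000000000000000000
----------------------
  00000010101000111100

Answer: 00000010101000111100 (10812)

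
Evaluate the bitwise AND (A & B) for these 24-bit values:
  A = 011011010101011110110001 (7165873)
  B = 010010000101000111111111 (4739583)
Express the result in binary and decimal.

Apply & to each column (1 only where both bits are 1):
  011011010101011110110001
& 010010000101000111111111
--------------------------
  010010000101000110110001

Answer: 010010000101000110110001 (4739505)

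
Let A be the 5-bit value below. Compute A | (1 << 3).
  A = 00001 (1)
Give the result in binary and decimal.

Mask = 1 << 3 = 01000
Bit 3 of A is 0, so OR-ing with the mask flips it to 1.
  00001
| 01000
-------
  01001

Answer: 01001 (9)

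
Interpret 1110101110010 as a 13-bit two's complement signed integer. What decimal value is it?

MSB is 1, so the value is negative. Find the magnitude:
1. Invert bits:  0001010001101
2. Add 1:        0001010001110  = 654
3. Apply sign:   -654

Answer: -654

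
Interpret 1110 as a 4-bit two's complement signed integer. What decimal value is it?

MSB is 1, so the value is negative. Find the magnitude:
1. Invert bits:  0001
2. Add 1:        0010  = 2
3. Apply sign:   -2

Answer: -2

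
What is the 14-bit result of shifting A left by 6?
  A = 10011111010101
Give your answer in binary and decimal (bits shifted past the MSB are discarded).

Shift left by 6: drop the top 6 bit(s), append 6 zero(s) on the right.
  10011111010101  ->  discard [100111], keep [11010101], append 000000
= 11010101000000

Answer: 11010101000000 (13632)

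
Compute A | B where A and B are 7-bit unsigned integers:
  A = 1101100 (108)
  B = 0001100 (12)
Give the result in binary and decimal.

Apply | to each column (1 where either bit is 1):
  1101100
| 0001100
---------
  1101100

Answer: 1101100 (108)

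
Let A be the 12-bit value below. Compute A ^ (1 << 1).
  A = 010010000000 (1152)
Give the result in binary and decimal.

Mask = 1 << 1 = 000000000010
Bit 1 of A is 0; XOR with the mask flips it to 1.
  010010000000
^ 000000000010
--------------
  010010000010

Answer: 010010000010 (1154)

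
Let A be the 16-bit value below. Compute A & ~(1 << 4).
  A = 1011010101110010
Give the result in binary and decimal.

Mask = ~(1 << 4) = 1111111111101111
Bit 4 of A is 1, so AND-ing with the mask clears it to 0.
  1011010101110010
& 1111111111101111
------------------
  1011010101100010

Answer: 1011010101100010 (46434)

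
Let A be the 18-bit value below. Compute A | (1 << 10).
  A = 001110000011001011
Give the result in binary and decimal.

Mask = 1 << 10 = 000000010000000000
Bit 10 of A is 0, so OR-ing with the mask flips it to 1.
  001110000011001011
| 000000010000000000
--------------------
  001110010011001011

Answer: 001110010011001011 (58571)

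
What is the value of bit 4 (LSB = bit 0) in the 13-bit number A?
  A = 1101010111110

Bit 4 is the 5th from the right.
  1101010111110
          ^
That bit is 1.

Answer: 1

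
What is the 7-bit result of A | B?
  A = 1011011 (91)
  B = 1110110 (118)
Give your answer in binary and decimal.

Apply | to each column (1 where either bit is 1):
  1011011
| 1110110
---------
  1111111

Answer: 1111111 (127)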